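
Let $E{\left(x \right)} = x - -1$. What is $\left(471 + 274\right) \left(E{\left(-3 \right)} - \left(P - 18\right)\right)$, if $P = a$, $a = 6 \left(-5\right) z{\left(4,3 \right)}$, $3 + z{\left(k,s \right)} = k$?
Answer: $34270$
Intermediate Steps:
$z{\left(k,s \right)} = -3 + k$
$E{\left(x \right)} = 1 + x$ ($E{\left(x \right)} = x + 1 = 1 + x$)
$a = -30$ ($a = 6 \left(-5\right) \left(-3 + 4\right) = \left(-30\right) 1 = -30$)
$P = -30$
$\left(471 + 274\right) \left(E{\left(-3 \right)} - \left(P - 18\right)\right) = \left(471 + 274\right) \left(\left(1 - 3\right) - \left(-30 - 18\right)\right) = 745 \left(-2 - \left(-30 - 18\right)\right) = 745 \left(-2 - -48\right) = 745 \left(-2 + 48\right) = 745 \cdot 46 = 34270$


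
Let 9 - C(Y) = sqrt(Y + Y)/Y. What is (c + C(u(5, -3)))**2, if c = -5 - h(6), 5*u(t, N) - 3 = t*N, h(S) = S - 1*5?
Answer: 49/6 + I*sqrt(30) ≈ 8.1667 + 5.4772*I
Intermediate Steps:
h(S) = -5 + S (h(S) = S - 5 = -5 + S)
u(t, N) = 3/5 + N*t/5 (u(t, N) = 3/5 + (t*N)/5 = 3/5 + (N*t)/5 = 3/5 + N*t/5)
C(Y) = 9 - sqrt(2)/sqrt(Y) (C(Y) = 9 - sqrt(Y + Y)/Y = 9 - sqrt(2*Y)/Y = 9 - sqrt(2)*sqrt(Y)/Y = 9 - sqrt(2)/sqrt(Y))
c = -6 (c = -5 - (-5 + 6) = -5 - 1*1 = -5 - 1 = -6)
(c + C(u(5, -3)))**2 = (-6 + (9 - sqrt(2)/sqrt(3/5 + (1/5)*(-3)*5)))**2 = (-6 + (9 - sqrt(2)/sqrt(3/5 - 3)))**2 = (-6 + (9 - sqrt(2)/sqrt(-12/5)))**2 = (-6 + (9 - sqrt(2)*(-I*sqrt(15)/6)))**2 = (-6 + (9 + I*sqrt(30)/6))**2 = (3 + I*sqrt(30)/6)**2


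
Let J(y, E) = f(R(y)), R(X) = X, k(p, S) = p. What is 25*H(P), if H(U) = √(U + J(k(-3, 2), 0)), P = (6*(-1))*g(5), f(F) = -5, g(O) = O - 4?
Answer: 25*I*√11 ≈ 82.916*I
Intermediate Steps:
g(O) = -4 + O
P = -6 (P = (6*(-1))*(-4 + 5) = -6*1 = -6)
J(y, E) = -5
H(U) = √(-5 + U) (H(U) = √(U - 5) = √(-5 + U))
25*H(P) = 25*√(-5 - 6) = 25*√(-11) = 25*(I*√11) = 25*I*√11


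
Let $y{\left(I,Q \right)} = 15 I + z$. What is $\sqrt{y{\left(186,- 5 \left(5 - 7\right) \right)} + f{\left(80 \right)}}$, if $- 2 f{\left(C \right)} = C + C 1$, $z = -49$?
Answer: $\sqrt{2661} \approx 51.585$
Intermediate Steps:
$f{\left(C \right)} = - C$ ($f{\left(C \right)} = - \frac{C + C 1}{2} = - \frac{C + C}{2} = - \frac{2 C}{2} = - C$)
$y{\left(I,Q \right)} = -49 + 15 I$ ($y{\left(I,Q \right)} = 15 I - 49 = -49 + 15 I$)
$\sqrt{y{\left(186,- 5 \left(5 - 7\right) \right)} + f{\left(80 \right)}} = \sqrt{\left(-49 + 15 \cdot 186\right) - 80} = \sqrt{\left(-49 + 2790\right) - 80} = \sqrt{2741 - 80} = \sqrt{2661}$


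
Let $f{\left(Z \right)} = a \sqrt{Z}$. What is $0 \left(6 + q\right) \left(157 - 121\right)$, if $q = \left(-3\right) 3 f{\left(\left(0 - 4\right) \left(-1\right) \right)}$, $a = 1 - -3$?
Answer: $0$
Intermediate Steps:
$a = 4$ ($a = 1 + 3 = 4$)
$f{\left(Z \right)} = 4 \sqrt{Z}$
$q = -72$ ($q = \left(-3\right) 3 \cdot 4 \sqrt{\left(0 - 4\right) \left(-1\right)} = - 9 \cdot 4 \sqrt{\left(-4\right) \left(-1\right)} = - 9 \cdot 4 \sqrt{4} = - 9 \cdot 4 \cdot 2 = \left(-9\right) 8 = -72$)
$0 \left(6 + q\right) \left(157 - 121\right) = 0 \left(6 - 72\right) \left(157 - 121\right) = 0 \left(-66\right) 36 = 0 \cdot 36 = 0$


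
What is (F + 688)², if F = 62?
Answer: 562500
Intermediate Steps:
(F + 688)² = (62 + 688)² = 750² = 562500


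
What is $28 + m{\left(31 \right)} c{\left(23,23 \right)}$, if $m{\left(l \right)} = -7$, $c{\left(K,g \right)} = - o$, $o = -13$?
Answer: $-63$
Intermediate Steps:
$c{\left(K,g \right)} = 13$ ($c{\left(K,g \right)} = \left(-1\right) \left(-13\right) = 13$)
$28 + m{\left(31 \right)} c{\left(23,23 \right)} = 28 - 91 = -63$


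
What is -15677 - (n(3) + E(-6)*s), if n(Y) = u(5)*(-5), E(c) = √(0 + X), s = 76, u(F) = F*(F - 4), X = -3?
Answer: -15652 - 76*I*√3 ≈ -15652.0 - 131.64*I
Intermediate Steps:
u(F) = F*(-4 + F)
E(c) = I*√3 (E(c) = √(0 - 3) = √(-3) = I*√3)
n(Y) = -25 (n(Y) = (5*(-4 + 5))*(-5) = (5*1)*(-5) = 5*(-5) = -25)
-15677 - (n(3) + E(-6)*s) = -15677 - (-25 + (I*√3)*76) = -15677 - (-25 + 76*I*√3) = -15677 + (25 - 76*I*√3) = -15652 - 76*I*√3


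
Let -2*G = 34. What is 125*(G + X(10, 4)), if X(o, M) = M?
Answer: -1625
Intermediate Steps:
G = -17 (G = -½*34 = -17)
125*(G + X(10, 4)) = 125*(-17 + 4) = 125*(-13) = -1625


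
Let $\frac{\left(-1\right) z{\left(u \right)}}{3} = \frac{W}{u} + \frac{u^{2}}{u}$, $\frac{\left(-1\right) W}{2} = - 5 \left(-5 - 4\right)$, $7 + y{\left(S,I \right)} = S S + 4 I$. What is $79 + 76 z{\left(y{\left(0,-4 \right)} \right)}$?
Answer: $\frac{101909}{23} \approx 4430.8$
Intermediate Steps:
$y{\left(S,I \right)} = -7 + S^{2} + 4 I$ ($y{\left(S,I \right)} = -7 + \left(S S + 4 I\right) = -7 + \left(S^{2} + 4 I\right) = -7 + S^{2} + 4 I$)
$W = -90$ ($W = - 2 \left(- 5 \left(-5 - 4\right)\right) = - 2 \left(\left(-5\right) \left(-9\right)\right) = \left(-2\right) 45 = -90$)
$z{\left(u \right)} = - 3 u + \frac{270}{u}$ ($z{\left(u \right)} = - 3 \left(- \frac{90}{u} + \frac{u^{2}}{u}\right) = - 3 \left(- \frac{90}{u} + u\right) = - 3 \left(u - \frac{90}{u}\right) = - 3 u + \frac{270}{u}$)
$79 + 76 z{\left(y{\left(0,-4 \right)} \right)} = 79 + 76 \left(- 3 \left(-7 + 0^{2} + 4 \left(-4\right)\right) + \frac{270}{-7 + 0^{2} + 4 \left(-4\right)}\right) = 79 + 76 \left(- 3 \left(-7 + 0 - 16\right) + \frac{270}{-7 + 0 - 16}\right) = 79 + 76 \left(\left(-3\right) \left(-23\right) + \frac{270}{-23}\right) = 79 + 76 \left(69 + 270 \left(- \frac{1}{23}\right)\right) = 79 + 76 \left(69 - \frac{270}{23}\right) = 79 + 76 \cdot \frac{1317}{23} = 79 + \frac{100092}{23} = \frac{101909}{23}$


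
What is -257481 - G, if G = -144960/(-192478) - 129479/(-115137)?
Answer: -259371157468784/1007333613 ≈ -2.5748e+5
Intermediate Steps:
G = 1891459931/1007333613 (G = -144960*(-1/192478) - 129479*(-1/115137) = 72480/96239 + 129479/115137 = 1891459931/1007333613 ≈ 1.8777)
-257481 - G = -257481 - 1*1891459931/1007333613 = -257481 - 1891459931/1007333613 = -259371157468784/1007333613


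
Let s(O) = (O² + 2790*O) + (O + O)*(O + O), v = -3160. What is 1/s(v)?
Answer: 1/41111600 ≈ 2.4324e-8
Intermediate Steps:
s(O) = 5*O² + 2790*O (s(O) = (O² + 2790*O) + (2*O)*(2*O) = (O² + 2790*O) + 4*O² = 5*O² + 2790*O)
1/s(v) = 1/(5*(-3160)*(558 - 3160)) = 1/(5*(-3160)*(-2602)) = 1/41111600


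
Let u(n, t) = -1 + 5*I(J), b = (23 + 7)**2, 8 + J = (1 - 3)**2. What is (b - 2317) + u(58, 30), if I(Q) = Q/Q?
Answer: -1413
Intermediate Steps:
J = -4 (J = -8 + (1 - 3)**2 = -8 + (-2)**2 = -8 + 4 = -4)
b = 900 (b = 30**2 = 900)
I(Q) = 1
u(n, t) = 4 (u(n, t) = -1 + 5*1 = -1 + 5 = 4)
(b - 2317) + u(58, 30) = (900 - 2317) + 4 = -1417 + 4 = -1413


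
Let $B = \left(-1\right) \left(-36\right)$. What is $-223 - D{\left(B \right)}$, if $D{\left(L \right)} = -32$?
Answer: $-191$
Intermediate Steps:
$B = 36$
$-223 - D{\left(B \right)} = -223 - -32 = -223 + 32 = -191$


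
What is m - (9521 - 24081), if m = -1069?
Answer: 13491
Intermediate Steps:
m - (9521 - 24081) = -1069 - (9521 - 24081) = -1069 - 1*(-14560) = -1069 + 14560 = 13491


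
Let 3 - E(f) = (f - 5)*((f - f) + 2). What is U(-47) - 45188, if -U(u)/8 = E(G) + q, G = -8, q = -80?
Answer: -44780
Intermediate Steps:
E(f) = 13 - 2*f (E(f) = 3 - (f - 5)*((f - f) + 2) = 3 - (-5 + f)*(0 + 2) = 3 - (-5 + f)*2 = 3 - (-10 + 2*f) = 3 + (10 - 2*f) = 13 - 2*f)
U(u) = 408 (U(u) = -8*((13 - 2*(-8)) - 80) = -8*((13 + 16) - 80) = -8*(29 - 80) = -8*(-51) = 408)
U(-47) - 45188 = 408 - 45188 = -44780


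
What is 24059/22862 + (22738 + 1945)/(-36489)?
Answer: 44798015/119173074 ≈ 0.37591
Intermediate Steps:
24059/22862 + (22738 + 1945)/(-36489) = 24059*(1/22862) + 24683*(-1/36489) = 3437/3266 - 24683/36489 = 44798015/119173074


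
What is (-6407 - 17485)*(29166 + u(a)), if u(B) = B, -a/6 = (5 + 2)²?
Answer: -689809824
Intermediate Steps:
a = -294 (a = -6*(5 + 2)² = -6*7² = -6*49 = -294)
(-6407 - 17485)*(29166 + u(a)) = (-6407 - 17485)*(29166 - 294) = -23892*28872 = -689809824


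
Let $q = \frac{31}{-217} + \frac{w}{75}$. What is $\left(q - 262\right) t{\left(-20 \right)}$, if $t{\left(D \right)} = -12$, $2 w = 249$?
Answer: $\frac{547014}{175} \approx 3125.8$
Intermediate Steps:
$w = \frac{249}{2}$ ($w = \frac{1}{2} \cdot 249 = \frac{249}{2} \approx 124.5$)
$q = \frac{531}{350}$ ($q = \frac{31}{-217} + \frac{249}{2 \cdot 75} = 31 \left(- \frac{1}{217}\right) + \frac{249}{2} \cdot \frac{1}{75} = - \frac{1}{7} + \frac{83}{50} = \frac{531}{350} \approx 1.5171$)
$\left(q - 262\right) t{\left(-20 \right)} = \left(\frac{531}{350} - 262\right) \left(-12\right) = \left(- \frac{91169}{350}\right) \left(-12\right) = \frac{547014}{175}$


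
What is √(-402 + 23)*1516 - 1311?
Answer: -1311 + 1516*I*√379 ≈ -1311.0 + 29513.0*I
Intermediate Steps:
√(-402 + 23)*1516 - 1311 = √(-379)*1516 - 1311 = (I*√379)*1516 - 1311 = 1516*I*√379 - 1311 = -1311 + 1516*I*√379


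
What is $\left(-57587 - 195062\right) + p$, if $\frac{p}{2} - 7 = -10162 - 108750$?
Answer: $-490459$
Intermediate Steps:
$p = -237810$ ($p = 14 + 2 \left(-10162 - 108750\right) = 14 + 2 \left(-118912\right) = 14 - 237824 = -237810$)
$\left(-57587 - 195062\right) + p = \left(-57587 - 195062\right) - 237810 = -252649 - 237810 = -490459$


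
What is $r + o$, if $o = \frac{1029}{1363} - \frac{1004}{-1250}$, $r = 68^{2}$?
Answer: $\frac{3940397351}{851875} \approx 4625.6$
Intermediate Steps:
$r = 4624$
$o = \frac{1327351}{851875}$ ($o = 1029 \cdot \frac{1}{1363} - - \frac{502}{625} = \frac{1029}{1363} + \frac{502}{625} = \frac{1327351}{851875} \approx 1.5582$)
$r + o = 4624 + \frac{1327351}{851875} = \frac{3940397351}{851875}$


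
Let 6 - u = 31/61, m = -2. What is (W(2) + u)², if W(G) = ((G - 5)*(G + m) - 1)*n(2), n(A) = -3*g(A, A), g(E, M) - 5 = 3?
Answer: 3236401/3721 ≈ 869.77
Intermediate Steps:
g(E, M) = 8 (g(E, M) = 5 + 3 = 8)
n(A) = -24 (n(A) = -3*8 = -24)
u = 335/61 (u = 6 - 31/61 = 335/61 ≈ 5.4918)
W(G) = 24 - 24*(-5 + G)*(-2 + G) (W(G) = ((G - 5)*(G - 2) - 1)*(-24) = ((-5 + G)*(-2 + G) - 1)*(-24) = (-1 + (-5 + G)*(-2 + G))*(-24) = 24 - 24*(-5 + G)*(-2 + G))
(W(2) + u)² = ((-216 - 24*2² + 168*2) + 335/61)² = ((-216 - 24*4 + 336) + 335/61)² = ((-216 - 96 + 336) + 335/61)² = (24 + 335/61)² = (1799/61)² = 3236401/3721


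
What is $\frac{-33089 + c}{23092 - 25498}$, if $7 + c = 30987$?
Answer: $\frac{703}{802} \approx 0.87656$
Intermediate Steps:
$c = 30980$ ($c = -7 + 30987 = 30980$)
$\frac{-33089 + c}{23092 - 25498} = \frac{-33089 + 30980}{23092 - 25498} = - \frac{2109}{-2406} = \left(-2109\right) \left(- \frac{1}{2406}\right) = \frac{703}{802}$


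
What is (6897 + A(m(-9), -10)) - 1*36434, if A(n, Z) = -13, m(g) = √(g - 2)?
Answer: -29550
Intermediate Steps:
m(g) = √(-2 + g)
(6897 + A(m(-9), -10)) - 1*36434 = (6897 - 13) - 1*36434 = 6884 - 36434 = -29550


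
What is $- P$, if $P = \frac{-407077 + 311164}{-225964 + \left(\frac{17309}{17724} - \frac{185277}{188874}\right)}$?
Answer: $- \frac{2548243055988}{6003474034171} \approx -0.42446$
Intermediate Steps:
$P = \frac{2548243055988}{6003474034171}$ ($P = - \frac{95913}{-225964 + \left(17309 \cdot \frac{1}{17724} - \frac{61759}{62958}\right)} = - \frac{95913}{-225964 + \left(\frac{17309}{17724} - \frac{61759}{62958}\right)} = - \frac{95913}{-225964 - \frac{116107}{26568276}} = - \frac{95913}{- \frac{6003474034171}{26568276}} = \left(-95913\right) \left(- \frac{26568276}{6003474034171}\right) = \frac{2548243055988}{6003474034171} \approx 0.42446$)
$- P = \left(-1\right) \frac{2548243055988}{6003474034171} = - \frac{2548243055988}{6003474034171}$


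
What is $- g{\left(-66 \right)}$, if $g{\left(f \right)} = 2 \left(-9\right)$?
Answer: $18$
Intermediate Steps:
$g{\left(f \right)} = -18$
$- g{\left(-66 \right)} = \left(-1\right) \left(-18\right) = 18$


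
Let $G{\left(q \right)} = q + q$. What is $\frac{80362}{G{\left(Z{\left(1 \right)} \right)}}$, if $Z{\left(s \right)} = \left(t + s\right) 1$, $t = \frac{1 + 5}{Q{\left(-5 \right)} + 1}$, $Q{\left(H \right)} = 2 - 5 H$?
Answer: $\frac{562534}{17} \approx 33090.0$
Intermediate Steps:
$t = \frac{3}{14}$ ($t = \frac{1 + 5}{\left(2 - -25\right) + 1} = \frac{6}{\left(2 + 25\right) + 1} = \frac{6}{27 + 1} = \frac{6}{28} = 6 \cdot \frac{1}{28} = \frac{3}{14} \approx 0.21429$)
$Z{\left(s \right)} = \frac{3}{14} + s$ ($Z{\left(s \right)} = \left(\frac{3}{14} + s\right) 1 = \frac{3}{14} + s$)
$G{\left(q \right)} = 2 q$
$\frac{80362}{G{\left(Z{\left(1 \right)} \right)}} = \frac{80362}{2 \left(\frac{3}{14} + 1\right)} = \frac{80362}{2 \cdot \frac{17}{14}} = \frac{80362}{\frac{17}{7}} = 80362 \cdot \frac{7}{17} = \frac{562534}{17}$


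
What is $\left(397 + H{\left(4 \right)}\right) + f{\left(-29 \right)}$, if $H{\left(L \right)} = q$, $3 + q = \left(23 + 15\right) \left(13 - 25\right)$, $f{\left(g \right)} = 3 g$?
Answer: $-149$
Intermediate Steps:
$q = -459$ ($q = -3 + \left(23 + 15\right) \left(13 - 25\right) = -3 + 38 \left(-12\right) = -3 - 456 = -459$)
$H{\left(L \right)} = -459$
$\left(397 + H{\left(4 \right)}\right) + f{\left(-29 \right)} = \left(397 - 459\right) + 3 \left(-29\right) = -62 - 87 = -149$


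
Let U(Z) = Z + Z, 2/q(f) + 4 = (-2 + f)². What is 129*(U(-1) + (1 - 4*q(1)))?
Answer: 215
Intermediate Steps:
q(f) = 2/(-4 + (-2 + f)²)
U(Z) = 2*Z
129*(U(-1) + (1 - 4*q(1))) = 129*(2*(-1) + (1 - 8/(1*(-4 + 1)))) = 129*(-2 + (1 - 8/(-3))) = 129*(-2 + (1 - 8*(-1)/3)) = 129*(-2 + (1 - 4*(-⅔))) = 129*(-2 + (1 + 8/3)) = 129*(-2 + 11/3) = 129*(5/3) = 215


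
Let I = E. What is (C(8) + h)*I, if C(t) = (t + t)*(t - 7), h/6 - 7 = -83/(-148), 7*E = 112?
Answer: 36328/37 ≈ 981.84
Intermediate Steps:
E = 16 (E = (⅐)*112 = 16)
I = 16
h = 3357/74 (h = 42 + 6*(-83/(-148)) = 42 + 6*(-83*(-1/148)) = 42 + 6*(83/148) = 42 + 249/74 = 3357/74 ≈ 45.365)
C(t) = 2*t*(-7 + t) (C(t) = (2*t)*(-7 + t) = 2*t*(-7 + t))
(C(8) + h)*I = (2*8*(-7 + 8) + 3357/74)*16 = (2*8*1 + 3357/74)*16 = (16 + 3357/74)*16 = (4541/74)*16 = 36328/37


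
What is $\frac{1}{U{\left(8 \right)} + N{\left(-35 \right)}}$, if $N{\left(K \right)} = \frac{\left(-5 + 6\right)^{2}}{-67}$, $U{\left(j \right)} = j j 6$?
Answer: $\frac{67}{25727} \approx 0.0026043$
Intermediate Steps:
$U{\left(j \right)} = 6 j^{2}$ ($U{\left(j \right)} = j^{2} \cdot 6 = 6 j^{2}$)
$N{\left(K \right)} = - \frac{1}{67}$ ($N{\left(K \right)} = 1^{2} \left(- \frac{1}{67}\right) = 1 \left(- \frac{1}{67}\right) = - \frac{1}{67}$)
$\frac{1}{U{\left(8 \right)} + N{\left(-35 \right)}} = \frac{1}{6 \cdot 8^{2} - \frac{1}{67}} = \frac{1}{6 \cdot 64 - \frac{1}{67}} = \frac{1}{384 - \frac{1}{67}} = \frac{1}{\frac{25727}{67}} = \frac{67}{25727}$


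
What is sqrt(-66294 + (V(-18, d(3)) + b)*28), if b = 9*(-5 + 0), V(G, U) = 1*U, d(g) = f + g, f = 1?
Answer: I*sqrt(67442) ≈ 259.7*I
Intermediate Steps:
d(g) = 1 + g
V(G, U) = U
b = -45 (b = 9*(-5) = -45)
sqrt(-66294 + (V(-18, d(3)) + b)*28) = sqrt(-66294 + ((1 + 3) - 45)*28) = sqrt(-66294 + (4 - 45)*28) = sqrt(-66294 - 41*28) = sqrt(-66294 - 1148) = sqrt(-67442) = I*sqrt(67442)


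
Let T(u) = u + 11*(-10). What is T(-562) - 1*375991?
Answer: -376663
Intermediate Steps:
T(u) = -110 + u (T(u) = u - 110 = -110 + u)
T(-562) - 1*375991 = (-110 - 562) - 1*375991 = -672 - 375991 = -376663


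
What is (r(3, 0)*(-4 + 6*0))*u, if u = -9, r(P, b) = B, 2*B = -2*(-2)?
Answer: 72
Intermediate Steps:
B = 2 (B = (-2*(-2))/2 = (1/2)*4 = 2)
r(P, b) = 2
(r(3, 0)*(-4 + 6*0))*u = (2*(-4 + 6*0))*(-9) = (2*(-4 + 0))*(-9) = (2*(-4))*(-9) = -8*(-9) = 72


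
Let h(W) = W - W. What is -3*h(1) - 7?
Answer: -7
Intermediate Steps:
h(W) = 0
-3*h(1) - 7 = -3*0 - 7 = 0 - 7 = -7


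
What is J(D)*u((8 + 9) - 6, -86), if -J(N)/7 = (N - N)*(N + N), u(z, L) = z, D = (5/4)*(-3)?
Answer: 0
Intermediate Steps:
D = -15/4 (D = (5*(¼))*(-3) = (5/4)*(-3) = -15/4 ≈ -3.7500)
J(N) = 0 (J(N) = -7*(N - N)*(N + N) = -0*2*N = -7*0 = 0)
J(D)*u((8 + 9) - 6, -86) = 0*((8 + 9) - 6) = 0*(17 - 6) = 0*11 = 0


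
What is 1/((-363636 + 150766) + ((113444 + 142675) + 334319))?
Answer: 1/377568 ≈ 2.6485e-6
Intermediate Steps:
1/((-363636 + 150766) + ((113444 + 142675) + 334319)) = 1/(-212870 + (256119 + 334319)) = 1/(-212870 + 590438) = 1/377568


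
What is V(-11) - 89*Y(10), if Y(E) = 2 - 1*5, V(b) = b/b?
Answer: 268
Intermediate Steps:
V(b) = 1
Y(E) = -3 (Y(E) = 2 - 5 = -3)
V(-11) - 89*Y(10) = 1 - 89*(-3) = 1 + 267 = 268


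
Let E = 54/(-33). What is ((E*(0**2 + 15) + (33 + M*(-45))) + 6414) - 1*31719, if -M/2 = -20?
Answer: -298062/11 ≈ -27097.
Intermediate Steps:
M = 40 (M = -2*(-20) = 40)
E = -18/11 (E = 54*(-1/33) = -18/11 ≈ -1.6364)
((E*(0**2 + 15) + (33 + M*(-45))) + 6414) - 1*31719 = ((-18*(0**2 + 15)/11 + (33 + 40*(-45))) + 6414) - 1*31719 = ((-18*(0 + 15)/11 + (33 - 1800)) + 6414) - 31719 = ((-18/11*15 - 1767) + 6414) - 31719 = ((-270/11 - 1767) + 6414) - 31719 = (-19707/11 + 6414) - 31719 = 50847/11 - 31719 = -298062/11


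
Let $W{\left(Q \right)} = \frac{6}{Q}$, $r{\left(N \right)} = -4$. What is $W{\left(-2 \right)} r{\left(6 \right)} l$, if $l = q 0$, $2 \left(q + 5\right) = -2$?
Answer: $0$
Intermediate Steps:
$q = -6$ ($q = -5 + \frac{1}{2} \left(-2\right) = -5 - 1 = -6$)
$l = 0$ ($l = \left(-6\right) 0 = 0$)
$W{\left(-2 \right)} r{\left(6 \right)} l = \frac{6}{-2} \left(-4\right) 0 = 6 \left(- \frac{1}{2}\right) \left(-4\right) 0 = \left(-3\right) \left(-4\right) 0 = 12 \cdot 0 = 0$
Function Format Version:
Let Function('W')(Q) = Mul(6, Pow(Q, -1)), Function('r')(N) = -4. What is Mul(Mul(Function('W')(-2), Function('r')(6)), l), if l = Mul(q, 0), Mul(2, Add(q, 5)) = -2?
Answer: 0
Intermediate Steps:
q = -6 (q = Add(-5, Mul(Rational(1, 2), -2)) = Add(-5, -1) = -6)
l = 0 (l = Mul(-6, 0) = 0)
Mul(Mul(Function('W')(-2), Function('r')(6)), l) = Mul(Mul(Mul(6, Pow(-2, -1)), -4), 0) = Mul(Mul(Mul(6, Rational(-1, 2)), -4), 0) = Mul(Mul(-3, -4), 0) = Mul(12, 0) = 0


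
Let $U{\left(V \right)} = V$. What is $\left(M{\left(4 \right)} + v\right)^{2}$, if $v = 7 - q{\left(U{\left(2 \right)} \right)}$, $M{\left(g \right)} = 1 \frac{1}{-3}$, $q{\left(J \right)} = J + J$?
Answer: $\frac{64}{9} \approx 7.1111$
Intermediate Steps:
$q{\left(J \right)} = 2 J$
$M{\left(g \right)} = - \frac{1}{3}$ ($M{\left(g \right)} = 1 \left(- \frac{1}{3}\right) = - \frac{1}{3}$)
$v = 3$ ($v = 7 - 2 \cdot 2 = 7 - 4 = 3$)
$\left(M{\left(4 \right)} + v\right)^{2} = \left(- \frac{1}{3} + 3\right)^{2} = \left(\frac{8}{3}\right)^{2} = \frac{64}{9}$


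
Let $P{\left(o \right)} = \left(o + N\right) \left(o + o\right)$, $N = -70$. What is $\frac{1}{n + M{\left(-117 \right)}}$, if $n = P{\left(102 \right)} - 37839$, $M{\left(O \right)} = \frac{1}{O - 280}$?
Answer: $- \frac{397}{12430468} \approx -3.1938 \cdot 10^{-5}$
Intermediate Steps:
$M{\left(O \right)} = \frac{1}{-280 + O}$
$P{\left(o \right)} = 2 o \left(-70 + o\right)$ ($P{\left(o \right)} = \left(o - 70\right) \left(o + o\right) = \left(-70 + o\right) 2 o = 2 o \left(-70 + o\right)$)
$n = -31311$ ($n = 2 \cdot 102 \left(-70 + 102\right) - 37839 = 2 \cdot 102 \cdot 32 - 37839 = 6528 - 37839 = -31311$)
$\frac{1}{n + M{\left(-117 \right)}} = \frac{1}{-31311 + \frac{1}{-280 - 117}} = \frac{1}{-31311 + \frac{1}{-397}} = \frac{1}{-31311 - \frac{1}{397}} = \frac{1}{- \frac{12430468}{397}} = - \frac{397}{12430468}$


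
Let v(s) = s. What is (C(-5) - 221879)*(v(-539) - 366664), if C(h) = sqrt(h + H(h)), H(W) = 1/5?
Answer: 81474634437 - 734406*I*sqrt(30)/5 ≈ 8.1475e+10 - 8.045e+5*I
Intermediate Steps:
H(W) = 1/5
C(h) = sqrt(1/5 + h) (C(h) = sqrt(h + 1/5) = sqrt(1/5 + h))
(C(-5) - 221879)*(v(-539) - 366664) = (sqrt(5 + 25*(-5))/5 - 221879)*(-539 - 366664) = (sqrt(5 - 125)/5 - 221879)*(-367203) = (sqrt(-120)/5 - 221879)*(-367203) = ((2*I*sqrt(30))/5 - 221879)*(-367203) = (2*I*sqrt(30)/5 - 221879)*(-367203) = (-221879 + 2*I*sqrt(30)/5)*(-367203) = 81474634437 - 734406*I*sqrt(30)/5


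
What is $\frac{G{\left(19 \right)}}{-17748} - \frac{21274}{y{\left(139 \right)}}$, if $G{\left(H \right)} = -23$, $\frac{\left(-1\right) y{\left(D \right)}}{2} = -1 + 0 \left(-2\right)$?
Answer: $- \frac{188785453}{17748} \approx -10637.0$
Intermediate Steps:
$y{\left(D \right)} = 2$ ($y{\left(D \right)} = - 2 \left(-1 + 0 \left(-2\right)\right) = - 2 \left(-1 + 0\right) = \left(-2\right) \left(-1\right) = 2$)
$\frac{G{\left(19 \right)}}{-17748} - \frac{21274}{y{\left(139 \right)}} = - \frac{23}{-17748} - \frac{21274}{2} = \left(-23\right) \left(- \frac{1}{17748}\right) - 10637 = \frac{23}{17748} - 10637 = - \frac{188785453}{17748}$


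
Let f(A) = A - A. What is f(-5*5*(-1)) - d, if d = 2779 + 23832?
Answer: -26611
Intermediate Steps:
f(A) = 0
d = 26611
f(-5*5*(-1)) - d = 0 - 1*26611 = 0 - 26611 = -26611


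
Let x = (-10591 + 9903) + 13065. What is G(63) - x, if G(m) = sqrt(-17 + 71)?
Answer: -12377 + 3*sqrt(6) ≈ -12370.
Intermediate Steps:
G(m) = 3*sqrt(6) (G(m) = sqrt(54) = 3*sqrt(6))
x = 12377 (x = -688 + 13065 = 12377)
G(63) - x = 3*sqrt(6) - 1*12377 = 3*sqrt(6) - 12377 = -12377 + 3*sqrt(6)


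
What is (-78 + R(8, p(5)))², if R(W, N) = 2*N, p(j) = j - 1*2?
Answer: 5184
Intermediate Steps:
p(j) = -2 + j (p(j) = j - 2 = -2 + j)
(-78 + R(8, p(5)))² = (-78 + 2*(-2 + 5))² = (-78 + 2*3)² = (-78 + 6)² = (-72)² = 5184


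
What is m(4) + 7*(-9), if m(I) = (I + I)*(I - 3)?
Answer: -55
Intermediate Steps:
m(I) = 2*I*(-3 + I) (m(I) = (2*I)*(-3 + I) = 2*I*(-3 + I))
m(4) + 7*(-9) = 2*4*(-3 + 4) + 7*(-9) = 2*4*1 - 63 = 8 - 63 = -55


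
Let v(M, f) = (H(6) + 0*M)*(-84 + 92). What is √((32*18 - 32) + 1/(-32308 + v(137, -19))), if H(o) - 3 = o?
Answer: 3*√15702856733/16118 ≈ 23.324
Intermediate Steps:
H(o) = 3 + o
v(M, f) = 72 (v(M, f) = ((3 + 6) + 0*M)*(-84 + 92) = (9 + 0)*8 = 9*8 = 72)
√((32*18 - 32) + 1/(-32308 + v(137, -19))) = √((32*18 - 32) + 1/(-32308 + 72)) = √((576 - 32) + 1/(-32236)) = √(544 - 1/32236) = √(17536383/32236) = 3*√15702856733/16118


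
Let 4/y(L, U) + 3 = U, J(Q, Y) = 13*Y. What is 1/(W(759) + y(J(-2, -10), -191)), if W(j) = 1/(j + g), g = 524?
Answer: -124451/2469 ≈ -50.405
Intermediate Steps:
y(L, U) = 4/(-3 + U)
W(j) = 1/(524 + j) (W(j) = 1/(j + 524) = 1/(524 + j))
1/(W(759) + y(J(-2, -10), -191)) = 1/(1/(524 + 759) + 4/(-3 - 191)) = 1/(1/1283 + 4/(-194)) = 1/(1/1283 + 4*(-1/194)) = 1/(1/1283 - 2/97) = 1/(-2469/124451) = -124451/2469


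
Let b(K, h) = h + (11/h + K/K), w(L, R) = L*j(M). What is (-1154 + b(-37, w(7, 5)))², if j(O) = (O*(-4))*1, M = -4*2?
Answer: 43299367225/50176 ≈ 8.6295e+5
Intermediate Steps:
M = -8
j(O) = -4*O (j(O) = -4*O*1 = -4*O)
w(L, R) = 32*L (w(L, R) = L*(-4*(-8)) = L*32 = 32*L)
b(K, h) = 1 + h + 11/h (b(K, h) = h + (11/h + 1) = h + (1 + 11/h) = 1 + h + 11/h)
(-1154 + b(-37, w(7, 5)))² = (-1154 + (1 + 32*7 + 11/((32*7))))² = (-1154 + (1 + 224 + 11/224))² = (-1154 + 50411/224)² = (-208085/224)² = 43299367225/50176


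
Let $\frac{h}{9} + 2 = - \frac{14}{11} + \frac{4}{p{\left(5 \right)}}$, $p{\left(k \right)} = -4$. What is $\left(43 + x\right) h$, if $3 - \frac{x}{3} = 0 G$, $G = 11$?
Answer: $- \frac{21996}{11} \approx -1999.6$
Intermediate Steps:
$x = 9$ ($x = 9 - 3 \cdot 0 \cdot 11 = 9 - 0 = 9 + 0 = 9$)
$h = - \frac{423}{11}$ ($h = -18 + 9 \left(- \frac{14}{11} + \frac{4}{-4}\right) = -18 + 9 \left(\left(-14\right) \frac{1}{11} + 4 \left(- \frac{1}{4}\right)\right) = -18 + 9 \left(- \frac{14}{11} - 1\right) = -18 + 9 \left(- \frac{25}{11}\right) = -18 - \frac{225}{11} = - \frac{423}{11} \approx -38.455$)
$\left(43 + x\right) h = \left(43 + 9\right) \left(- \frac{423}{11}\right) = 52 \left(- \frac{423}{11}\right) = - \frac{21996}{11}$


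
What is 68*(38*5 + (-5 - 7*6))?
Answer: 9724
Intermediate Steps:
68*(38*5 + (-5 - 7*6)) = 68*(190 + (-5 - 42)) = 68*(190 - 47) = 68*143 = 9724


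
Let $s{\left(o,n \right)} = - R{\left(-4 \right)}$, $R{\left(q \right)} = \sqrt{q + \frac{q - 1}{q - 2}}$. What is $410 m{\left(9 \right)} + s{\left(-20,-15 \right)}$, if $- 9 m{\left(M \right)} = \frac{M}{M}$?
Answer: $- \frac{410}{9} - \frac{i \sqrt{114}}{6} \approx -45.556 - 1.7795 i$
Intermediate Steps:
$R{\left(q \right)} = \sqrt{q + \frac{-1 + q}{-2 + q}}$
$m{\left(M \right)} = - \frac{1}{9}$ ($m{\left(M \right)} = - \frac{M \frac{1}{M}}{9} = \left(- \frac{1}{9}\right) 1 = - \frac{1}{9}$)
$s{\left(o,n \right)} = - \frac{i \sqrt{114}}{6}$ ($s{\left(o,n \right)} = - \sqrt{\frac{-1 + \left(-4\right)^{2} - -4}{-2 - 4}} = - \sqrt{\frac{-1 + 16 + 4}{-6}} = - \sqrt{\left(- \frac{1}{6}\right) 19} = - \sqrt{- \frac{19}{6}} = - \frac{i \sqrt{114}}{6}$)
$410 m{\left(9 \right)} + s{\left(-20,-15 \right)} = 410 \left(- \frac{1}{9}\right) - \frac{i \sqrt{114}}{6} = - \frac{410}{9} - \frac{i \sqrt{114}}{6}$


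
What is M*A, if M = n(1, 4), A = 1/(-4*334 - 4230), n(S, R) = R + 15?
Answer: -19/5566 ≈ -0.0034136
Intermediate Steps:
n(S, R) = 15 + R
A = -1/5566 (A = 1/(-1336 - 4230) = 1/(-5566) = -1/5566 ≈ -0.00017966)
M = 19 (M = 15 + 4 = 19)
M*A = 19*(-1/5566) = -19/5566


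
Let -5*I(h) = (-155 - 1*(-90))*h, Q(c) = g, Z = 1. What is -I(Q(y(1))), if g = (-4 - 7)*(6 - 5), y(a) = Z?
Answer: 143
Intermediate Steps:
y(a) = 1
g = -11 (g = -11*1 = -11)
Q(c) = -11
I(h) = 13*h (I(h) = -(-155 - 1*(-90))*h/5 = -(-155 + 90)*h/5 = -(-13)*h = 13*h)
-I(Q(y(1))) = -13*(-11) = -1*(-143) = 143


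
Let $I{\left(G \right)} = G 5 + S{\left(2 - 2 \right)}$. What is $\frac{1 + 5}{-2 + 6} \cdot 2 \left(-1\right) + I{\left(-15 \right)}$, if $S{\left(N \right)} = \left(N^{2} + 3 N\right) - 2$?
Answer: $-80$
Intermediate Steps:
$S{\left(N \right)} = -2 + N^{2} + 3 N$
$I{\left(G \right)} = -2 + 5 G$ ($I{\left(G \right)} = G 5 + \left(-2 + \left(2 - 2\right)^{2} + 3 \left(2 - 2\right)\right) = 5 G + \left(-2 + 0^{2} + 3 \cdot 0\right) = 5 G + \left(-2 + 0 + 0\right) = 5 G - 2 = -2 + 5 G$)
$\frac{1 + 5}{-2 + 6} \cdot 2 \left(-1\right) + I{\left(-15 \right)} = \frac{1 + 5}{-2 + 6} \cdot 2 \left(-1\right) + \left(-2 + 5 \left(-15\right)\right) = \frac{6}{4} \cdot 2 \left(-1\right) - 77 = 6 \cdot \frac{1}{4} \cdot 2 \left(-1\right) - 77 = \frac{3}{2} \cdot 2 \left(-1\right) - 77 = 3 \left(-1\right) - 77 = -3 - 77 = -80$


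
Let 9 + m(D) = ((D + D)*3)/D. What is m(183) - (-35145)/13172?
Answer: -4371/13172 ≈ -0.33184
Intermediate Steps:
m(D) = -3 (m(D) = -9 + ((D + D)*3)/D = -9 + ((2*D)*3)/D = -9 + (6*D)/D = -9 + 6 = -3)
m(183) - (-35145)/13172 = -3 - (-35145)/13172 = -3 - 1*(-35145/13172) = -3 + 35145/13172 = -4371/13172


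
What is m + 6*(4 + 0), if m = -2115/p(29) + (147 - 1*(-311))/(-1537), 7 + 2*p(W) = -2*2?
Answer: 6902240/16907 ≈ 408.25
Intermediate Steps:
p(W) = -11/2 (p(W) = -7/2 + (-2*2)/2 = -7/2 + (1/2)*(-4) = -7/2 - 2 = -11/2)
m = 6496472/16907 (m = -2115/(-11/2) + (147 - 1*(-311))/(-1537) = -2115*(-2/11) + (147 + 311)*(-1/1537) = 4230/11 + 458*(-1/1537) = 4230/11 - 458/1537 = 6496472/16907 ≈ 384.25)
m + 6*(4 + 0) = 6496472/16907 + 6*(4 + 0) = 6496472/16907 + 6*4 = 6496472/16907 + 24 = 6902240/16907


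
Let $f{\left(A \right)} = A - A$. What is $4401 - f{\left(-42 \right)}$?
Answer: $4401$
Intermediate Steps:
$f{\left(A \right)} = 0$
$4401 - f{\left(-42 \right)} = 4401 - 0 = 4401 + 0 = 4401$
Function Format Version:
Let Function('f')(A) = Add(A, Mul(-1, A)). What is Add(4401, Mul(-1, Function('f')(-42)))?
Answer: 4401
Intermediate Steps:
Function('f')(A) = 0
Add(4401, Mul(-1, Function('f')(-42))) = Add(4401, Mul(-1, 0)) = Add(4401, 0) = 4401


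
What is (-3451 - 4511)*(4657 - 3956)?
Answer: -5581362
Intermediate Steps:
(-3451 - 4511)*(4657 - 3956) = -7962*701 = -5581362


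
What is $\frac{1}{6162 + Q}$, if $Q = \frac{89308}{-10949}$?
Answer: $\frac{10949}{67378430} \approx 0.0001625$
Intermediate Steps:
$Q = - \frac{89308}{10949}$ ($Q = 89308 \left(- \frac{1}{10949}\right) = - \frac{89308}{10949} \approx -8.1567$)
$\frac{1}{6162 + Q} = \frac{1}{6162 - \frac{89308}{10949}} = \frac{1}{\frac{67378430}{10949}} = \frac{10949}{67378430}$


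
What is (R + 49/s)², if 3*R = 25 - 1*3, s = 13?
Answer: 187489/1521 ≈ 123.27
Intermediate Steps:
R = 22/3 (R = (25 - 1*3)/3 = (25 - 3)/3 = (⅓)*22 = 22/3 ≈ 7.3333)
(R + 49/s)² = (22/3 + 49/13)² = (433/39)² = 187489/1521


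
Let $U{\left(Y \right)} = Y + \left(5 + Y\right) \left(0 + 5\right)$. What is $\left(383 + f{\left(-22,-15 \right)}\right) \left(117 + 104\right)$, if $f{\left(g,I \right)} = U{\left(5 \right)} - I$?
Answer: $100113$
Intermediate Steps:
$U{\left(Y \right)} = 25 + 6 Y$ ($U{\left(Y \right)} = Y + \left(5 + Y\right) 5 = Y + \left(25 + 5 Y\right) = 25 + 6 Y$)
$f{\left(g,I \right)} = 55 - I$ ($f{\left(g,I \right)} = \left(25 + 6 \cdot 5\right) - I = \left(25 + 30\right) - I = 55 - I$)
$\left(383 + f{\left(-22,-15 \right)}\right) \left(117 + 104\right) = \left(383 + \left(55 - -15\right)\right) \left(117 + 104\right) = \left(383 + \left(55 + 15\right)\right) 221 = \left(383 + 70\right) 221 = 453 \cdot 221 = 100113$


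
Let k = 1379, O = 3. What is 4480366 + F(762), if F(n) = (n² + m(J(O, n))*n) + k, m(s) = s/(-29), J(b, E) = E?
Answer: 146228637/29 ≈ 5.0424e+6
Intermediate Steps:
m(s) = -s/29 (m(s) = s*(-1/29) = -s/29)
F(n) = 1379 + 28*n²/29 (F(n) = (n² + (-n/29)*n) + 1379 = (n² - n²/29) + 1379 = 28*n²/29 + 1379 = 1379 + 28*n²/29)
4480366 + F(762) = 4480366 + (1379 + (28/29)*762²) = 4480366 + (1379 + (28/29)*580644) = 4480366 + (1379 + 16258032/29) = 4480366 + 16298023/29 = 146228637/29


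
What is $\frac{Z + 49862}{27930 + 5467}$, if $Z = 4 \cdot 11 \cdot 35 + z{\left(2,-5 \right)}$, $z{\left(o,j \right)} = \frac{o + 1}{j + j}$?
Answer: $\frac{73431}{47710} \approx 1.5391$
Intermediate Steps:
$z{\left(o,j \right)} = \frac{1 + o}{2 j}$
$Z = \frac{15397}{10}$ ($Z = 4 \cdot 11 \cdot 35 + \frac{1 + 2}{2 \left(-5\right)} = 44 \cdot 35 + \frac{1}{2} \left(- \frac{1}{5}\right) 3 = 1540 - \frac{3}{10} = \frac{15397}{10} \approx 1539.7$)
$\frac{Z + 49862}{27930 + 5467} = \frac{\frac{15397}{10} + 49862}{27930 + 5467} = \frac{514017}{10 \cdot 33397} = \frac{514017}{10} \cdot \frac{1}{33397} = \frac{73431}{47710}$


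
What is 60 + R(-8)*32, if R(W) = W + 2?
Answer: -132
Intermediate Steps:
R(W) = 2 + W
60 + R(-8)*32 = 60 + (2 - 8)*32 = 60 - 6*32 = 60 - 192 = -132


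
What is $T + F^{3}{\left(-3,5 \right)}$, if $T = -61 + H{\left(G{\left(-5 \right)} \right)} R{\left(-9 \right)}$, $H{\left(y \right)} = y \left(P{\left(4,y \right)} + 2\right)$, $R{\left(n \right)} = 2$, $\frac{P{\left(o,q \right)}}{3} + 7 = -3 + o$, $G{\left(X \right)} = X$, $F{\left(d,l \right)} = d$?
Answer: $72$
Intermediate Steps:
$P{\left(o,q \right)} = -30 + 3 o$ ($P{\left(o,q \right)} = -21 + 3 \left(-3 + o\right) = -21 + \left(-9 + 3 o\right) = -30 + 3 o$)
$H{\left(y \right)} = - 16 y$ ($H{\left(y \right)} = y \left(\left(-30 + 3 \cdot 4\right) + 2\right) = y \left(\left(-30 + 12\right) + 2\right) = y \left(-18 + 2\right) = y \left(-16\right) = - 16 y$)
$T = 99$ ($T = -61 + \left(-16\right) \left(-5\right) 2 = -61 + 80 \cdot 2 = -61 + 160 = 99$)
$T + F^{3}{\left(-3,5 \right)} = 99 + \left(-3\right)^{3} = 99 - 27 = 72$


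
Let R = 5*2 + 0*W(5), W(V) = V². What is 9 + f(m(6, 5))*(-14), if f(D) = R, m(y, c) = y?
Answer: -131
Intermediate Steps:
R = 10 (R = 5*2 + 0*5² = 10 + 0*25 = 10 + 0 = 10)
f(D) = 10
9 + f(m(6, 5))*(-14) = 9 + 10*(-14) = 9 - 140 = -131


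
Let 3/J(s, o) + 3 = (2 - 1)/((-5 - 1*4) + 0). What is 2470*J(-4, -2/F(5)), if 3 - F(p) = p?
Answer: -33345/14 ≈ -2381.8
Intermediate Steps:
F(p) = 3 - p
J(s, o) = -27/28 (J(s, o) = 3/(-3 + (2 - 1)/((-5 - 1*4) + 0)) = 3/(-3 + 1/((-5 - 4) + 0)) = 3/(-3 + 1/(-9 + 0)) = 3/(-3 + 1/(-9)) = 3/(-3 + 1*(-1/9)) = 3/(-3 - 1/9) = 3/(-28/9) = 3*(-9/28) = -27/28)
2470*J(-4, -2/F(5)) = 2470*(-27/28) = -33345/14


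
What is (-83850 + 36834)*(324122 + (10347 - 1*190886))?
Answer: -6750698328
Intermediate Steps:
(-83850 + 36834)*(324122 + (10347 - 1*190886)) = -47016*(324122 + (10347 - 190886)) = -47016*(324122 - 180539) = -47016*143583 = -6750698328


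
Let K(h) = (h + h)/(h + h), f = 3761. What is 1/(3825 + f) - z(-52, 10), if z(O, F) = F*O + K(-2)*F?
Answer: 3868861/7586 ≈ 510.00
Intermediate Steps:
K(h) = 1 (K(h) = (2*h)/((2*h)) = (2*h)*(1/(2*h)) = 1)
z(O, F) = F + F*O (z(O, F) = F*O + 1*F = F*O + F = F + F*O)
1/(3825 + f) - z(-52, 10) = 1/(3825 + 3761) - 10*(1 - 52) = 1/7586 - 10*(-51) = 1/7586 - 1*(-510) = 1/7586 + 510 = 3868861/7586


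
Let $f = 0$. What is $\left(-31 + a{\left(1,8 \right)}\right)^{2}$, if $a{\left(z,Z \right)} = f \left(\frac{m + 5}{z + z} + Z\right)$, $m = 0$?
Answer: $961$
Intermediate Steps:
$a{\left(z,Z \right)} = 0$ ($a{\left(z,Z \right)} = 0 \left(\frac{0 + 5}{z + z} + Z\right) = 0 \left(\frac{5}{2 z} + Z\right) = 0 \left(Z + \frac{5}{2 z}\right) = 0$)
$\left(-31 + a{\left(1,8 \right)}\right)^{2} = \left(-31 + 0\right)^{2} = \left(-31\right)^{2} = 961$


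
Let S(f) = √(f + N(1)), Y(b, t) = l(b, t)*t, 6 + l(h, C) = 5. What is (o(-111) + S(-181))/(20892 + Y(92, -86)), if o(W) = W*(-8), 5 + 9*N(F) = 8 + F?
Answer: 444/10489 + 5*I*√65/62934 ≈ 0.04233 + 0.00064053*I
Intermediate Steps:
l(h, C) = -1 (l(h, C) = -6 + 5 = -1)
N(F) = ⅓ + F/9 (N(F) = -5/9 + (8 + F)/9 = -5/9 + (8/9 + F/9) = ⅓ + F/9)
Y(b, t) = -t
o(W) = -8*W
S(f) = √(4/9 + f) (S(f) = √(f + (⅓ + (⅑)*1)) = √(f + (⅓ + ⅑)) = √(f + 4/9) = √(4/9 + f))
(o(-111) + S(-181))/(20892 + Y(92, -86)) = (-8*(-111) + √(4 + 9*(-181))/3)/(20892 - 1*(-86)) = (888 + √(4 - 1629)/3)/(20892 + 86) = (888 + √(-1625)/3)/20978 = (888 + (5*I*√65)/3)*(1/20978) = (888 + 5*I*√65/3)*(1/20978) = 444/10489 + 5*I*√65/62934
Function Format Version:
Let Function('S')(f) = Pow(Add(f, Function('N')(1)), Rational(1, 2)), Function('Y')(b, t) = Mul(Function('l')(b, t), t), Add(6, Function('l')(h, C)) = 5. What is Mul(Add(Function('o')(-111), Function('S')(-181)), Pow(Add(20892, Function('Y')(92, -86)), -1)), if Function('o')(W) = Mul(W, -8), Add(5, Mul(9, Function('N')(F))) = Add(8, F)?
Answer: Add(Rational(444, 10489), Mul(Rational(5, 62934), I, Pow(65, Rational(1, 2)))) ≈ Add(0.042330, Mul(0.00064053, I))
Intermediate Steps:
Function('l')(h, C) = -1 (Function('l')(h, C) = Add(-6, 5) = -1)
Function('N')(F) = Add(Rational(1, 3), Mul(Rational(1, 9), F)) (Function('N')(F) = Add(Rational(-5, 9), Mul(Rational(1, 9), Add(8, F))) = Add(Rational(-5, 9), Add(Rational(8, 9), Mul(Rational(1, 9), F))) = Add(Rational(1, 3), Mul(Rational(1, 9), F)))
Function('Y')(b, t) = Mul(-1, t)
Function('o')(W) = Mul(-8, W)
Function('S')(f) = Pow(Add(Rational(4, 9), f), Rational(1, 2)) (Function('S')(f) = Pow(Add(f, Add(Rational(1, 3), Mul(Rational(1, 9), 1))), Rational(1, 2)) = Pow(Add(f, Add(Rational(1, 3), Rational(1, 9))), Rational(1, 2)) = Pow(Add(f, Rational(4, 9)), Rational(1, 2)) = Pow(Add(Rational(4, 9), f), Rational(1, 2)))
Mul(Add(Function('o')(-111), Function('S')(-181)), Pow(Add(20892, Function('Y')(92, -86)), -1)) = Mul(Add(Mul(-8, -111), Mul(Rational(1, 3), Pow(Add(4, Mul(9, -181)), Rational(1, 2)))), Pow(Add(20892, Mul(-1, -86)), -1)) = Mul(Add(888, Mul(Rational(1, 3), Pow(Add(4, -1629), Rational(1, 2)))), Pow(Add(20892, 86), -1)) = Mul(Add(888, Mul(Rational(1, 3), Pow(-1625, Rational(1, 2)))), Pow(20978, -1)) = Mul(Add(888, Mul(Rational(1, 3), Mul(5, I, Pow(65, Rational(1, 2))))), Rational(1, 20978)) = Mul(Add(888, Mul(Rational(5, 3), I, Pow(65, Rational(1, 2)))), Rational(1, 20978)) = Add(Rational(444, 10489), Mul(Rational(5, 62934), I, Pow(65, Rational(1, 2))))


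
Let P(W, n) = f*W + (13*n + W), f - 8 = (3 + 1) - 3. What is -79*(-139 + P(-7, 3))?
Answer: 13430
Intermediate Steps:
f = 9 (f = 8 + ((3 + 1) - 3) = 8 + (4 - 3) = 8 + 1 = 9)
P(W, n) = 10*W + 13*n (P(W, n) = 9*W + (13*n + W) = 9*W + (W + 13*n) = 10*W + 13*n)
-79*(-139 + P(-7, 3)) = -79*(-139 + (10*(-7) + 13*3)) = -79*(-139 + (-70 + 39)) = -79*(-139 - 31) = -79*(-170) = 13430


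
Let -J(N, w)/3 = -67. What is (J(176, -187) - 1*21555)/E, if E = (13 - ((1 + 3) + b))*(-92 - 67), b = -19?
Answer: 3559/742 ≈ 4.7965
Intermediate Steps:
E = -4452 (E = (13 - ((1 + 3) - 19))*(-92 - 67) = (13 - (4 - 19))*(-159) = (13 - 1*(-15))*(-159) = (13 + 15)*(-159) = 28*(-159) = -4452)
J(N, w) = 201 (J(N, w) = -3*(-67) = 201)
(J(176, -187) - 1*21555)/E = (201 - 1*21555)/(-4452) = (201 - 21555)*(-1/4452) = -21354*(-1/4452) = 3559/742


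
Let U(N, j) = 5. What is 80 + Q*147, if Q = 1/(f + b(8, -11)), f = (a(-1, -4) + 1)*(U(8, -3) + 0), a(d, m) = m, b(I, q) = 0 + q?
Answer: 1933/26 ≈ 74.346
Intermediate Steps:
b(I, q) = q
f = -15 (f = (-4 + 1)*(5 + 0) = -3*5 = -15)
Q = -1/26 (Q = 1/(-15 - 11) = 1/(-26) = -1/26 ≈ -0.038462)
80 + Q*147 = 80 - 1/26*147 = 80 - 147/26 = 1933/26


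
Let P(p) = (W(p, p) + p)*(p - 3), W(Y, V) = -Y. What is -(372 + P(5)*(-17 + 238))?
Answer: -372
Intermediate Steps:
P(p) = 0 (P(p) = (-p + p)*(p - 3) = 0*(-3 + p) = 0)
-(372 + P(5)*(-17 + 238)) = -(372 + 0*(-17 + 238)) = -(372 + 0*221) = -(372 + 0) = -1*372 = -372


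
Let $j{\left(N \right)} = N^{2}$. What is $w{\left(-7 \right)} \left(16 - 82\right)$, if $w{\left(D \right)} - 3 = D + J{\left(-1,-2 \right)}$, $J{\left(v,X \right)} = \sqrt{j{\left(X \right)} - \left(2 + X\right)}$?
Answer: $132$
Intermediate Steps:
$J{\left(v,X \right)} = \sqrt{-2 + X^{2} - X}$ ($J{\left(v,X \right)} = \sqrt{X^{2} - \left(2 + X\right)} = \sqrt{-2 + X^{2} - X}$)
$w{\left(D \right)} = 5 + D$ ($w{\left(D \right)} = 3 + \left(D + \sqrt{-2 + \left(-2\right)^{2} - -2}\right) = 3 + \left(D + \sqrt{-2 + 4 + 2}\right) = 3 + \left(D + \sqrt{4}\right) = 3 + \left(D + 2\right) = 3 + \left(2 + D\right) = 5 + D$)
$w{\left(-7 \right)} \left(16 - 82\right) = \left(5 - 7\right) \left(16 - 82\right) = \left(-2\right) \left(-66\right) = 132$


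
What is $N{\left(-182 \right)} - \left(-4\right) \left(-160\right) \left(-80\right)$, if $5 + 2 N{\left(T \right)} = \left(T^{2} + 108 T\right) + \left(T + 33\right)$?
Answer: $57857$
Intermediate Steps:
$N{\left(T \right)} = 14 + \frac{T^{2}}{2} + \frac{109 T}{2}$ ($N{\left(T \right)} = - \frac{5}{2} + \frac{\left(T^{2} + 108 T\right) + \left(T + 33\right)}{2} = - \frac{5}{2} + \frac{\left(T^{2} + 108 T\right) + \left(33 + T\right)}{2} = - \frac{5}{2} + \frac{33 + T^{2} + 109 T}{2} = - \frac{5}{2} + \left(\frac{33}{2} + \frac{T^{2}}{2} + \frac{109 T}{2}\right) = 14 + \frac{T^{2}}{2} + \frac{109 T}{2}$)
$N{\left(-182 \right)} - \left(-4\right) \left(-160\right) \left(-80\right) = \left(14 + \frac{\left(-182\right)^{2}}{2} + \frac{109}{2} \left(-182\right)\right) - \left(-4\right) \left(-160\right) \left(-80\right) = \left(14 + \frac{1}{2} \cdot 33124 - 9919\right) - 640 \left(-80\right) = \left(14 + 16562 - 9919\right) - -51200 = 6657 + 51200 = 57857$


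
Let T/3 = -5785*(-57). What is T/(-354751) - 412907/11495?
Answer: -14350038862/370714795 ≈ -38.709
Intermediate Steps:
T = 989235 (T = 3*(-5785*(-57)) = 3*329745 = 989235)
T/(-354751) - 412907/11495 = 989235/(-354751) - 412907/11495 = 989235*(-1/354751) - 412907*1/11495 = -989235/354751 - 37537/1045 = -14350038862/370714795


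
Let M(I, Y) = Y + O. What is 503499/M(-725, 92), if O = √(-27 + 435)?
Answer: 11580477/2014 - 503499*√102/4028 ≈ 4487.6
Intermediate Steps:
O = 2*√102 (O = √408 = 2*√102 ≈ 20.199)
M(I, Y) = Y + 2*√102
503499/M(-725, 92) = 503499/(92 + 2*√102)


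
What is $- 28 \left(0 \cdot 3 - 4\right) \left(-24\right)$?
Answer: $-2688$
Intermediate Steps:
$- 28 \left(0 \cdot 3 - 4\right) \left(-24\right) = - 28 \left(0 - 4\right) \left(-24\right) = \left(-28\right) \left(-4\right) \left(-24\right) = 112 \left(-24\right) = -2688$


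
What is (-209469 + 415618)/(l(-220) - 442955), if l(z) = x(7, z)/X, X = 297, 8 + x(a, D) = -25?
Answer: -1855341/3986596 ≈ -0.46539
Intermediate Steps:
x(a, D) = -33 (x(a, D) = -8 - 25 = -33)
l(z) = -1/9 (l(z) = -33/297 = -33*1/297 = -1/9)
(-209469 + 415618)/(l(-220) - 442955) = (-209469 + 415618)/(-1/9 - 442955) = 206149/(-3986596/9) = 206149*(-9/3986596) = -1855341/3986596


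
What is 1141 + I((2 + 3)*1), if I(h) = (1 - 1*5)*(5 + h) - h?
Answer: 1096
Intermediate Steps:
I(h) = -20 - 5*h (I(h) = (1 - 5)*(5 + h) - h = -4*(5 + h) - h = (-20 - 4*h) - h = -20 - 5*h)
1141 + I((2 + 3)*1) = 1141 + (-20 - 5*(2 + 3)) = 1141 + (-20 - 25) = 1141 - 45 = 1096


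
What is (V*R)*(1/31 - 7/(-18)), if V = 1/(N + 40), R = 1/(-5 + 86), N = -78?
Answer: -235/1717524 ≈ -0.00013682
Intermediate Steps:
R = 1/81 ≈ 0.012346
V = -1/38 (V = 1/(-78 + 40) = 1/(-38) = -1/38 ≈ -0.026316)
(V*R)*(1/31 - 7/(-18)) = (-1/38*1/81)*(1/31 - 7/(-18)) = -(1*(1/31) - 7*(-1/18))/3078 = -(1/31 + 7/18)/3078 = -1/3078*235/558 = -235/1717524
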